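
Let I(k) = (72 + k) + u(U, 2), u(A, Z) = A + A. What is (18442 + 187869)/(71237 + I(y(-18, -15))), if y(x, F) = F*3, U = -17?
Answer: 206311/71230 ≈ 2.8964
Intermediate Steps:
u(A, Z) = 2*A
y(x, F) = 3*F
I(k) = 38 + k (I(k) = (72 + k) + 2*(-17) = (72 + k) - 34 = 38 + k)
(18442 + 187869)/(71237 + I(y(-18, -15))) = (18442 + 187869)/(71237 + (38 + 3*(-15))) = 206311/(71237 + (38 - 45)) = 206311/(71237 - 7) = 206311/71230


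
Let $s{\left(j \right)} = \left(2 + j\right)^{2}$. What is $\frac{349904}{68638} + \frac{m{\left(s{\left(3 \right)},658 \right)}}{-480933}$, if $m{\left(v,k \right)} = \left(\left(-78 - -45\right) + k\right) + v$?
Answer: $\frac{84117882866}{16505139627} \approx 5.0965$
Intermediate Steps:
$m{\left(v,k \right)} = -33 + k + v$ ($m{\left(v,k \right)} = \left(\left(-78 + 45\right) + k\right) + v = \left(-33 + k\right) + v = -33 + k + v$)
$\frac{349904}{68638} + \frac{m{\left(s{\left(3 \right)},658 \right)}}{-480933} = \frac{349904}{68638} + \frac{-33 + 658 + \left(2 + 3\right)^{2}}{-480933} = 349904 \cdot \frac{1}{68638} + \left(-33 + 658 + 5^{2}\right) \left(- \frac{1}{480933}\right) = \frac{174952}{34319} + \left(-33 + 658 + 25\right) \left(- \frac{1}{480933}\right) = \frac{174952}{34319} + 650 \left(- \frac{1}{480933}\right) = \frac{174952}{34319} - \frac{650}{480933} = \frac{84117882866}{16505139627}$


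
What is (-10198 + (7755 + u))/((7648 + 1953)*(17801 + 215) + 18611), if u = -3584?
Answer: -2009/57663409 ≈ -3.4840e-5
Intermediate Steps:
(-10198 + (7755 + u))/((7648 + 1953)*(17801 + 215) + 18611) = (-10198 + (7755 - 3584))/((7648 + 1953)*(17801 + 215) + 18611) = (-10198 + 4171)/(9601*18016 + 18611) = -6027/(172971616 + 18611) = -6027/172990227 = -6027*1/172990227 = -2009/57663409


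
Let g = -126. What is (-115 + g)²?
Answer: 58081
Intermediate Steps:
(-115 + g)² = (-115 - 126)² = (-241)² = 58081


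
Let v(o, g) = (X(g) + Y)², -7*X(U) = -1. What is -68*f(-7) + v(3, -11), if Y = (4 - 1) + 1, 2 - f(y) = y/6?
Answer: -29131/147 ≈ -198.17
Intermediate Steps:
X(U) = ⅐ (X(U) = -⅐*(-1) = ⅐)
f(y) = 2 - y/6
Y = 4 (Y = 3 + 1 = 4)
v(o, g) = 841/49 (v(o, g) = (⅐ + 4)² = (29/7)² = 841/49)
-68*f(-7) + v(3, -11) = -68*(2 - ⅙*(-7)) + 841/49 = -68*(2 + 7/6) + 841/49 = -68*19/6 + 841/49 = -646/3 + 841/49 = -29131/147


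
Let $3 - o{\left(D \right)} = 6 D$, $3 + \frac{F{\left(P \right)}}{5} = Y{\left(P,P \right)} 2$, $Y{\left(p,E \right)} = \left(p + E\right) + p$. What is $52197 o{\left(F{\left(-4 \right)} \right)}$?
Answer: $42436161$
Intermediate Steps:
$Y{\left(p,E \right)} = E + 2 p$ ($Y{\left(p,E \right)} = \left(E + p\right) + p = E + 2 p$)
$F{\left(P \right)} = -15 + 30 P$ ($F{\left(P \right)} = -15 + 5 \left(P + 2 P\right) 2 = -15 + 5 \cdot 3 P 2 = -15 + 5 \cdot 6 P = -15 + 30 P$)
$o{\left(D \right)} = 3 - 6 D$
$52197 o{\left(F{\left(-4 \right)} \right)} = 52197 \left(3 - 6 \left(-15 + 30 \left(-4\right)\right)\right) = 52197 \left(3 - 6 \left(-15 - 120\right)\right) = 52197 \left(3 - -810\right) = 52197 \left(3 + 810\right) = 52197 \cdot 813 = 42436161$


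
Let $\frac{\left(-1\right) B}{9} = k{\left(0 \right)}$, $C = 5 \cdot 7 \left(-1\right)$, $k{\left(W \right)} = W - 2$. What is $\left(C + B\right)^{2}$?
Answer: $289$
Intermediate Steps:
$k{\left(W \right)} = -2 + W$
$C = -35$ ($C = 35 \left(-1\right) = -35$)
$B = 18$ ($B = - 9 \left(-2 + 0\right) = \left(-9\right) \left(-2\right) = 18$)
$\left(C + B\right)^{2} = \left(-35 + 18\right)^{2} = \left(-17\right)^{2} = 289$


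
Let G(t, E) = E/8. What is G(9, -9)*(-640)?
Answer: 720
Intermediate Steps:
G(t, E) = E/8 (G(t, E) = E*(⅛) = E/8)
G(9, -9)*(-640) = ((⅛)*(-9))*(-640) = -9/8*(-640) = 720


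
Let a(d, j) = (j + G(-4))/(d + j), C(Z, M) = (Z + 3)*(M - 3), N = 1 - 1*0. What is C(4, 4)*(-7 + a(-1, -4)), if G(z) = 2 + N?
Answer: -238/5 ≈ -47.600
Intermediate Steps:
N = 1 (N = 1 + 0 = 1)
G(z) = 3 (G(z) = 2 + 1 = 3)
C(Z, M) = (-3 + M)*(3 + Z) (C(Z, M) = (3 + Z)*(-3 + M) = (-3 + M)*(3 + Z))
a(d, j) = (3 + j)/(d + j) (a(d, j) = (j + 3)/(d + j) = (3 + j)/(d + j))
C(4, 4)*(-7 + a(-1, -4)) = (-9 - 3*4 + 3*4 + 4*4)*(-7 + (3 - 4)/(-1 - 4)) = (-9 - 12 + 12 + 16)*(-7 - 1/(-5)) = 7*(-7 - ⅕*(-1)) = 7*(-7 + ⅕) = 7*(-34/5) = -238/5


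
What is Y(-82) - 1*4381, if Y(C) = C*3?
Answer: -4627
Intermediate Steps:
Y(C) = 3*C
Y(-82) - 1*4381 = 3*(-82) - 1*4381 = -246 - 4381 = -4627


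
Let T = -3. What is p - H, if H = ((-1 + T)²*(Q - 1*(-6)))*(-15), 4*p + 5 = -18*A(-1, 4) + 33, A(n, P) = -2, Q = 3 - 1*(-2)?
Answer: 2656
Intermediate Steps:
Q = 5 (Q = 3 + 2 = 5)
p = 16 (p = -5/4 + (-18*(-2) + 33)/4 = -5/4 + (36 + 33)/4 = -5/4 + (¼)*69 = -5/4 + 69/4 = 16)
H = -2640 (H = ((-1 - 3)²*(5 - 1*(-6)))*(-15) = ((-4)²*(5 + 6))*(-15) = (16*11)*(-15) = 176*(-15) = -2640)
p - H = 16 - 1*(-2640) = 16 + 2640 = 2656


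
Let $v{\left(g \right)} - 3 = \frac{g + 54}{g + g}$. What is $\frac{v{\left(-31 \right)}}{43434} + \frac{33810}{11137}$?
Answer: $\frac{13007004973}{4284416628} \approx 3.0359$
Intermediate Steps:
$v{\left(g \right)} = 3 + \frac{54 + g}{2 g}$ ($v{\left(g \right)} = 3 + \frac{g + 54}{g + g} = 3 + \frac{54 + g}{2 g}$)
$\frac{v{\left(-31 \right)}}{43434} + \frac{33810}{11137} = \frac{\frac{7}{2} + \frac{27}{-31}}{43434} + \frac{33810}{11137} = \left(\frac{7}{2} + 27 \left(- \frac{1}{31}\right)\right) \frac{1}{43434} + 33810 \cdot \frac{1}{11137} = \left(\frac{7}{2} - \frac{27}{31}\right) \frac{1}{43434} + \frac{4830}{1591} = \frac{163}{62} \cdot \frac{1}{43434} + \frac{4830}{1591} = \frac{163}{2692908} + \frac{4830}{1591} = \frac{13007004973}{4284416628}$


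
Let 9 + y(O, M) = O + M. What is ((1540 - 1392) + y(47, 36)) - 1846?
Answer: -1624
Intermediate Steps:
y(O, M) = -9 + M + O (y(O, M) = -9 + (O + M) = -9 + (M + O) = -9 + M + O)
((1540 - 1392) + y(47, 36)) - 1846 = ((1540 - 1392) + (-9 + 36 + 47)) - 1846 = (148 + 74) - 1846 = 222 - 1846 = -1624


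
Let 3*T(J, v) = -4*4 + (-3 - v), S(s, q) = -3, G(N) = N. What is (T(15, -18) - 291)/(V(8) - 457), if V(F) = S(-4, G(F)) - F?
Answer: 437/702 ≈ 0.62251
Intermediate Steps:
T(J, v) = -19/3 - v/3 (T(J, v) = (-4*4 + (-3 - v))/3 = (-16 + (-3 - v))/3 = (-19 - v)/3 = -19/3 - v/3)
V(F) = -3 - F
(T(15, -18) - 291)/(V(8) - 457) = ((-19/3 - ⅓*(-18)) - 291)/((-3 - 1*8) - 457) = ((-19/3 + 6) - 291)/((-3 - 8) - 457) = (-⅓ - 291)/(-11 - 457) = -874/3/(-468) = -874/3*(-1/468) = 437/702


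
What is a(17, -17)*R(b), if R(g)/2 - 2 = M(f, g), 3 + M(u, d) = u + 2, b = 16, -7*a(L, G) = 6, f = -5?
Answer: 48/7 ≈ 6.8571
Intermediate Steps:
a(L, G) = -6/7 (a(L, G) = -1/7*6 = -6/7)
M(u, d) = -1 + u (M(u, d) = -3 + (u + 2) = -3 + (2 + u) = -1 + u)
R(g) = -8 (R(g) = 4 + 2*(-1 - 5) = 4 + 2*(-6) = 4 - 12 = -8)
a(17, -17)*R(b) = -6/7*(-8) = 48/7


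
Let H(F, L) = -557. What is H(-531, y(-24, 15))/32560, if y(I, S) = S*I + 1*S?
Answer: -557/32560 ≈ -0.017107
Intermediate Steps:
y(I, S) = S + I*S (y(I, S) = I*S + S = S + I*S)
H(-531, y(-24, 15))/32560 = -557/32560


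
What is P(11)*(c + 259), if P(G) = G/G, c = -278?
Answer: -19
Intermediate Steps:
P(G) = 1
P(11)*(c + 259) = 1*(-278 + 259) = 1*(-19) = -19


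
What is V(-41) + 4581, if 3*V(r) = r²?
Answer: 15424/3 ≈ 5141.3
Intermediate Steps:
V(r) = r²/3
V(-41) + 4581 = (⅓)*(-41)² + 4581 = (⅓)*1681 + 4581 = 1681/3 + 4581 = 15424/3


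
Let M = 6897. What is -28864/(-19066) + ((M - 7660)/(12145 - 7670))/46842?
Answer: 3025198980721/1998287917350 ≈ 1.5139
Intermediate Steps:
-28864/(-19066) + ((M - 7660)/(12145 - 7670))/46842 = -28864/(-19066) + ((6897 - 7660)/(12145 - 7670))/46842 = -28864*(-1/19066) - 763/4475*(1/46842) = 14432/9533 - 763*1/4475*(1/46842) = 14432/9533 - 763/4475*1/46842 = 14432/9533 - 763/209617950 = 3025198980721/1998287917350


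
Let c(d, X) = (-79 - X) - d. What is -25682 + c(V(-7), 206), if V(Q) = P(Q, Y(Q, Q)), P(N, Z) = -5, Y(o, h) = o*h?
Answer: -25962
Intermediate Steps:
Y(o, h) = h*o
V(Q) = -5
c(d, X) = -79 - X - d
-25682 + c(V(-7), 206) = -25682 + (-79 - 1*206 - 1*(-5)) = -25682 + (-79 - 206 + 5) = -25682 - 280 = -25962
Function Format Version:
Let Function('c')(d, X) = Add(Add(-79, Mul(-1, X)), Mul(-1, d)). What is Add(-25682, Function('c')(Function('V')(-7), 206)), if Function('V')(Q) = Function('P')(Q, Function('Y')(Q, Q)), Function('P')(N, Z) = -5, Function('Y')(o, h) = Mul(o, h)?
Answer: -25962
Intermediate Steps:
Function('Y')(o, h) = Mul(h, o)
Function('V')(Q) = -5
Function('c')(d, X) = Add(-79, Mul(-1, X), Mul(-1, d))
Add(-25682, Function('c')(Function('V')(-7), 206)) = Add(-25682, Add(-79, Mul(-1, 206), Mul(-1, -5))) = Add(-25682, Add(-79, -206, 5)) = Add(-25682, -280) = -25962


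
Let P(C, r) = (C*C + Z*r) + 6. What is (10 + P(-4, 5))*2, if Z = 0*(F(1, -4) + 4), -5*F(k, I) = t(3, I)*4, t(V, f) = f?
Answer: 64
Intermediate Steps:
F(k, I) = -4*I/5 (F(k, I) = -I*4/5 = -4*I/5)
Z = 0 (Z = 0*(-⅘*(-4) + 4) = 0*(16/5 + 4) = 0*(36/5) = 0)
P(C, r) = 6 + C² (P(C, r) = (C*C + 0*r) + 6 = (C² + 0) + 6 = C² + 6 = 6 + C²)
(10 + P(-4, 5))*2 = (10 + (6 + (-4)²))*2 = (10 + (6 + 16))*2 = (10 + 22)*2 = 32*2 = 64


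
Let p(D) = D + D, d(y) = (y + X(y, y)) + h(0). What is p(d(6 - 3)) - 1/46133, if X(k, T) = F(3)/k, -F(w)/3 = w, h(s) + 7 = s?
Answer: -645863/46133 ≈ -14.000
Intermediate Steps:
h(s) = -7 + s
F(w) = -3*w
X(k, T) = -9/k (X(k, T) = (-3*3)/k = -9/k)
d(y) = -7 + y - 9/y (d(y) = (y - 9/y) + (-7 + 0) = (y - 9/y) - 7 = -7 + y - 9/y)
p(D) = 2*D
p(d(6 - 3)) - 1/46133 = 2*(-7 + (6 - 3) - 9/(6 - 3)) - 1/46133 = 2*(-7 + 3 - 9/3) - 1*1/46133 = 2*(-7 + 3 - 9*⅓) - 1/46133 = 2*(-7 + 3 - 3) - 1/46133 = 2*(-7) - 1/46133 = -14 - 1/46133 = -645863/46133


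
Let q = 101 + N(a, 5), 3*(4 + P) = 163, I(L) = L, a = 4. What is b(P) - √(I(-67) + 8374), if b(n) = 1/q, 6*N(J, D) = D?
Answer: 6/611 - 3*√923 ≈ -91.133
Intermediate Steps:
N(J, D) = D/6
P = 151/3 (P = -4 + (⅓)*163 = -4 + 163/3 = 151/3 ≈ 50.333)
q = 611/6 (q = 101 + (⅙)*5 = 101 + ⅚ = 611/6 ≈ 101.83)
b(n) = 6/611 (b(n) = 1/(611/6) = 6/611)
b(P) - √(I(-67) + 8374) = 6/611 - √(-67 + 8374) = 6/611 - √8307 = 6/611 - 3*√923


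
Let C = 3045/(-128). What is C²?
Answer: 9272025/16384 ≈ 565.92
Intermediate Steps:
C = -3045/128 (C = 3045*(-1/128) = -3045/128 ≈ -23.789)
C² = (-3045/128)² = 9272025/16384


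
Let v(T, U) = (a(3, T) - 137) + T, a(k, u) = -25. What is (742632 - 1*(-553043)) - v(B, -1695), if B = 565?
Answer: 1295272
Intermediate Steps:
v(T, U) = -162 + T (v(T, U) = (-25 - 137) + T = -162 + T)
(742632 - 1*(-553043)) - v(B, -1695) = (742632 - 1*(-553043)) - (-162 + 565) = (742632 + 553043) - 1*403 = 1295675 - 403 = 1295272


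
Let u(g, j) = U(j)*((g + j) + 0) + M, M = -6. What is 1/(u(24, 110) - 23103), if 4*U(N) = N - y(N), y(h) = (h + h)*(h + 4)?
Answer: -1/859604 ≈ -1.1633e-6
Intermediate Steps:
y(h) = 2*h*(4 + h) (y(h) = (2*h)*(4 + h) = 2*h*(4 + h))
U(N) = N/4 - N*(4 + N)/2 (U(N) = (N - 2*N*(4 + N))/4 = N/4 - N*(4 + N)/2)
u(g, j) = -6 + j*(-7 - 2*j)*(g + j)/4 (u(g, j) = (j*(-7 - 2*j)/4)*((g + j) + 0) - 6 = (j*(-7 - 2*j)/4)*(g + j) - 6 = j*(-7 - 2*j)*(g + j)/4 - 6 = -6 + j*(-7 - 2*j)*(g + j)/4)
1/(u(24, 110) - 23103) = 1/((-6 - 1/4*110**2*(7 + 2*110) - 1/4*24*110*(7 + 2*110)) - 23103) = 1/((-6 - 1/4*12100*(7 + 220) - 1/4*24*110*(7 + 220)) - 23103) = 1/((-6 - 1/4*12100*227 - 1/4*24*110*227) - 23103) = 1/((-6 - 686675 - 149820) - 23103) = 1/(-836501 - 23103) = 1/(-859604) = -1/859604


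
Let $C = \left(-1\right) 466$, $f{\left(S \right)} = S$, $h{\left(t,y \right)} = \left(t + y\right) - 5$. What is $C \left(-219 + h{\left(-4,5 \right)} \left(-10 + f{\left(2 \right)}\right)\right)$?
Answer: $87142$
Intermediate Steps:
$h{\left(t,y \right)} = -5 + t + y$
$C = -466$
$C \left(-219 + h{\left(-4,5 \right)} \left(-10 + f{\left(2 \right)}\right)\right) = - 466 \left(-219 + \left(-5 - 4 + 5\right) \left(-10 + 2\right)\right) = - 466 \left(-219 - -32\right) = - 466 \left(-219 + 32\right) = \left(-466\right) \left(-187\right) = 87142$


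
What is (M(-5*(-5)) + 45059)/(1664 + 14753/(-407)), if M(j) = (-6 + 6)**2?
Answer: 18339013/662495 ≈ 27.682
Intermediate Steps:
M(j) = 0 (M(j) = 0**2 = 0)
(M(-5*(-5)) + 45059)/(1664 + 14753/(-407)) = (0 + 45059)/(1664 + 14753/(-407)) = 45059/(1664 + 14753*(-1/407)) = 45059/(1664 - 14753/407) = 45059/(662495/407) = 45059*(407/662495) = 18339013/662495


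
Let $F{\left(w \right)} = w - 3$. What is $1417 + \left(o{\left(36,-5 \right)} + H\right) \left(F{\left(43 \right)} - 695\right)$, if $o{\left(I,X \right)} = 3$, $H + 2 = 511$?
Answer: $-333943$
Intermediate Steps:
$F{\left(w \right)} = -3 + w$
$H = 509$ ($H = -2 + 511 = 509$)
$1417 + \left(o{\left(36,-5 \right)} + H\right) \left(F{\left(43 \right)} - 695\right) = 1417 + \left(3 + 509\right) \left(\left(-3 + 43\right) - 695\right) = 1417 + 512 \left(40 - 695\right) = 1417 + 512 \left(-655\right) = 1417 - 335360 = -333943$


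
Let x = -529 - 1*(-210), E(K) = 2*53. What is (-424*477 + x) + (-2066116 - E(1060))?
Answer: -2268789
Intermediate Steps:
E(K) = 106
x = -319 (x = -529 + 210 = -319)
(-424*477 + x) + (-2066116 - E(1060)) = (-424*477 - 319) + (-2066116 - 1*106) = (-202248 - 319) + (-2066116 - 106) = -202567 - 2066222 = -2268789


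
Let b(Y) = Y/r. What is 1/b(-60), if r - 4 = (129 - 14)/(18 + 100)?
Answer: -587/7080 ≈ -0.082910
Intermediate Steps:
r = 587/118 (r = 4 + (129 - 14)/(18 + 100) = 4 + 115/118 = 587/118 ≈ 4.9746)
b(Y) = 118*Y/587 (b(Y) = Y/(587/118) = Y*(118/587) = 118*Y/587)
1/b(-60) = 1/((118/587)*(-60)) = 1/(-7080/587) = -587/7080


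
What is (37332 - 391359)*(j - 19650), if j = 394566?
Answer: -132730386732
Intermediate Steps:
(37332 - 391359)*(j - 19650) = (37332 - 391359)*(394566 - 19650) = -354027*374916 = -132730386732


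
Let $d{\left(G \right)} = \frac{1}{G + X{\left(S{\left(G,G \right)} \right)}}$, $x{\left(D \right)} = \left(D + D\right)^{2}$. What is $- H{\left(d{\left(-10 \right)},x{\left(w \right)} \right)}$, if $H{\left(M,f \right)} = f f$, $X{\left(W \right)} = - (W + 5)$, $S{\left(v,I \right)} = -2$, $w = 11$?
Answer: $-234256$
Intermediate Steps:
$X{\left(W \right)} = -5 - W$ ($X{\left(W \right)} = - (5 + W) = -5 - W$)
$x{\left(D \right)} = 4 D^{2}$ ($x{\left(D \right)} = \left(2 D\right)^{2} = 4 D^{2}$)
$d{\left(G \right)} = \frac{1}{-3 + G}$ ($d{\left(G \right)} = \frac{1}{G - 3} = \frac{1}{-3 + G}$)
$H{\left(M,f \right)} = f^{2}$
$- H{\left(d{\left(-10 \right)},x{\left(w \right)} \right)} = - \left(4 \cdot 11^{2}\right)^{2} = - \left(4 \cdot 121\right)^{2} = - 484^{2} = \left(-1\right) 234256 = -234256$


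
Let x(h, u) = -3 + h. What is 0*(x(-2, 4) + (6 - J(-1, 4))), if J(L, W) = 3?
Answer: 0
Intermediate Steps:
0*(x(-2, 4) + (6 - J(-1, 4))) = 0*((-3 - 2) + (6 - 1*3)) = 0*(-5 + (6 - 3)) = 0*(-5 + 3) = 0*(-2) = 0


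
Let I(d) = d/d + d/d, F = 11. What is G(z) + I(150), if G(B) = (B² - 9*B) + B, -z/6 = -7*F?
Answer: 209750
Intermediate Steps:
z = 462 (z = -(-42)*11 = -6*(-77) = 462)
I(d) = 2 (I(d) = 1 + 1 = 2)
G(B) = B² - 8*B
G(z) + I(150) = 462*(-8 + 462) + 2 = 462*454 + 2 = 209748 + 2 = 209750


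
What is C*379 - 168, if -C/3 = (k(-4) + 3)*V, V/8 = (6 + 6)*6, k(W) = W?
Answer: 654744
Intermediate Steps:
V = 576 (V = 8*((6 + 6)*6) = 8*(12*6) = 8*72 = 576)
C = 1728 (C = -3*(-4 + 3)*576 = -(-3)*576 = -3*(-576) = 1728)
C*379 - 168 = 1728*379 - 168 = 654912 - 168 = 654744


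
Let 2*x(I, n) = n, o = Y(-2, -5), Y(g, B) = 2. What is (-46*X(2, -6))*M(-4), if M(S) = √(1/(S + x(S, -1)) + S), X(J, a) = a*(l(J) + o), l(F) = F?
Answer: 368*I*√38 ≈ 2268.5*I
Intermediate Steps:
o = 2
x(I, n) = n/2
X(J, a) = a*(2 + J) (X(J, a) = a*(J + 2) = a*(2 + J))
M(S) = √(S + 1/(-½ + S)) (M(S) = √(1/(S + (½)*(-1)) + S) = √(1/(S - ½) + S) = √(1/(-½ + S) + S) = √(S + 1/(-½ + S)))
(-46*X(2, -6))*M(-4) = (-(-276)*(2 + 2))*√((2 - 4*(-1 + 2*(-4)))/(-1 + 2*(-4))) = (-(-276)*4)*√((2 - 4*(-1 - 8))/(-1 - 8)) = (-46*(-24))*√((2 - 4*(-9))/(-9)) = 1104*√(-(2 + 36)/9) = 1104*√(-⅑*38) = 1104*√(-38/9) = 1104*(I*√38/3) = 368*I*√38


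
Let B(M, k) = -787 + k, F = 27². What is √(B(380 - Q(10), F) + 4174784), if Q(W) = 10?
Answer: √4174726 ≈ 2043.2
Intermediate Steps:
F = 729
√(B(380 - Q(10), F) + 4174784) = √((-787 + 729) + 4174784) = √(-58 + 4174784) = √4174726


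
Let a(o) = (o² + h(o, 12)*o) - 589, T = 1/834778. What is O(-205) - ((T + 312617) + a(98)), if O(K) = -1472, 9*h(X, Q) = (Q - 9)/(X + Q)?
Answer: -44503859204767/137738370 ≈ -3.2310e+5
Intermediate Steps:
h(X, Q) = (-9 + Q)/(9*(Q + X)) (h(X, Q) = ((Q - 9)/(X + Q))/9 = ((-9 + Q)/(Q + X))/9 = (-9 + Q)/(9*(Q + X)))
T = 1/834778 ≈ 1.1979e-6
a(o) = -589 + o² + o/(3*(12 + o)) (a(o) = (o² + ((-1 + (⅑)*12)/(12 + o))*o) - 589 = (o² + ((-1 + 4/3)/(12 + o))*o) - 589 = (o² + ((⅓)/(12 + o))*o) - 589 = (o² + (1/(3*(12 + o)))*o) - 589 = (o² + o/(3*(12 + o))) - 589 = -589 + o² + o/(3*(12 + o)))
O(-205) - ((T + 312617) + a(98)) = -1472 - ((1/834778 + 312617) + ((⅓)*98 + (-589 + 98²)*(12 + 98))/(12 + 98)) = -1472 - (260965794027/834778 + (98/3 + (-589 + 9604)*110)/110) = -1472 - (260965794027/834778 + (98/3 + 9015*110)/110) = -1472 - (260965794027/834778 + (98/3 + 991650)/110) = -1472 - (260965794027/834778 + (1/110)*(2975048/3)) = -1472 - (260965794027/834778 + 1487524/165) = -1472 - 1*44301108324127/137738370 = -1472 - 44301108324127/137738370 = -44503859204767/137738370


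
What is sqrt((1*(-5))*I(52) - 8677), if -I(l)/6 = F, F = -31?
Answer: I*sqrt(9607) ≈ 98.015*I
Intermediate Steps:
I(l) = 186 (I(l) = -6*(-31) = 186)
sqrt((1*(-5))*I(52) - 8677) = sqrt((1*(-5))*186 - 8677) = sqrt(-5*186 - 8677) = sqrt(-930 - 8677) = sqrt(-9607) = I*sqrt(9607)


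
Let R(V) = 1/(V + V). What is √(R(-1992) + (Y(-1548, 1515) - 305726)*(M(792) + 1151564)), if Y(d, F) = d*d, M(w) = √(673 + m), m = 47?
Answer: √(2388213408029887623 + 24886641902976*√5)/996 ≈ 1.5516e+6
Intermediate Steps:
M(w) = 12*√5 (M(w) = √(673 + 47) = √720 = 12*√5)
Y(d, F) = d²
R(V) = 1/(2*V)
√(R(-1992) + (Y(-1548, 1515) - 305726)*(M(792) + 1151564)) = √((½)/(-1992) + ((-1548)² - 305726)*(12*√5 + 1151564)) = √((½)*(-1/1992) + (2396304 - 305726)*(1151564 + 12*√5)) = √(-1/3984 + 2090578*(1151564 + 12*√5)) = √(-1/3984 + (2407434363992 + 25086936*√5)) = √(9591218506144127/3984 + 25086936*√5)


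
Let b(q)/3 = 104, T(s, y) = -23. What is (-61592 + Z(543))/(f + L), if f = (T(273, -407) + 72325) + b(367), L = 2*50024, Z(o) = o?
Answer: -61049/172662 ≈ -0.35358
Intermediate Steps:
L = 100048
b(q) = 312 (b(q) = 3*104 = 312)
f = 72614 (f = (-23 + 72325) + 312 = 72302 + 312 = 72614)
(-61592 + Z(543))/(f + L) = (-61592 + 543)/(72614 + 100048) = -61049/172662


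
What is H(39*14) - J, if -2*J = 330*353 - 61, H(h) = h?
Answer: 117521/2 ≈ 58761.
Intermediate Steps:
J = -116429/2 (J = -(330*353 - 61)/2 = -(116490 - 61)/2 = -1/2*116429 = -116429/2 ≈ -58215.)
H(39*14) - J = 39*14 - 1*(-116429/2) = 546 + 116429/2 = 117521/2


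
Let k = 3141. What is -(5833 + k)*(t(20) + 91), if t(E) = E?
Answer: -996114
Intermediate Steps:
-(5833 + k)*(t(20) + 91) = -(5833 + 3141)*(20 + 91) = -8974*111 = -1*996114 = -996114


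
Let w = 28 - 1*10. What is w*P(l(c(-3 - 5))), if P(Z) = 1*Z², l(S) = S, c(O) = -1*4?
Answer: 288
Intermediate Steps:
c(O) = -4
P(Z) = Z²
w = 18 (w = 28 - 10 = 18)
w*P(l(c(-3 - 5))) = 18*(-4)² = 18*16 = 288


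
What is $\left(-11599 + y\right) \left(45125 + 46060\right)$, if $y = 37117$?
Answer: $2326858830$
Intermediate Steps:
$\left(-11599 + y\right) \left(45125 + 46060\right) = \left(-11599 + 37117\right) \left(45125 + 46060\right) = 25518 \cdot 91185 = 2326858830$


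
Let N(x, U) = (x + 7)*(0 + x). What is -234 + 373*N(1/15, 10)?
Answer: -13112/225 ≈ -58.276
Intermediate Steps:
N(x, U) = x*(7 + x) (N(x, U) = (7 + x)*x = x*(7 + x))
-234 + 373*N(1/15, 10) = -234 + 373*((7 + 1/15)/15) = -234 + 373*((1/15)*(106/15)) = -234 + 373*(106/225) = -234 + 39538/225 = -13112/225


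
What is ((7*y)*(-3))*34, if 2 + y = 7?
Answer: -3570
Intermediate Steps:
y = 5 (y = -2 + 7 = 5)
((7*y)*(-3))*34 = ((7*5)*(-3))*34 = (35*(-3))*34 = -105*34 = -3570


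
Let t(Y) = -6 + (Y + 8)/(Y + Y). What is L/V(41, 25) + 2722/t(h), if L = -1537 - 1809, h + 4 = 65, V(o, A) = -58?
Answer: -8521237/19227 ≈ -443.19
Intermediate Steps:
h = 61 (h = -4 + 65 = 61)
L = -3346
t(Y) = -6 + (8 + Y)/(2*Y) (t(Y) = -6 + (8 + Y)/((2*Y)) = -6 + (8 + Y)*(1/(2*Y)) = -6 + (8 + Y)/(2*Y))
L/V(41, 25) + 2722/t(h) = -3346/(-58) + 2722/(-11/2 + 4/61) = -3346*(-1/58) + 2722/(-11/2 + 4*(1/61)) = 1673/29 + 2722/(-11/2 + 4/61) = 1673/29 + 2722/(-663/122) = 1673/29 + 2722*(-122/663) = 1673/29 - 332084/663 = -8521237/19227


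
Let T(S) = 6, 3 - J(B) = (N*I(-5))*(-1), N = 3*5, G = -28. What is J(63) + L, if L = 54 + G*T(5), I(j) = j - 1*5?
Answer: -261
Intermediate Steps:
I(j) = -5 + j (I(j) = j - 5 = -5 + j)
N = 15
J(B) = -147 (J(B) = 3 - 15*(-5 - 5)*(-1) = 3 - 15*(-10)*(-1) = 3 - (-150)*(-1) = 3 - 1*150 = 3 - 150 = -147)
L = -114 (L = 54 - 28*6 = 54 - 168 = -114)
J(63) + L = -147 - 114 = -261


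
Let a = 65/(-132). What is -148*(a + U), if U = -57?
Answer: 280793/33 ≈ 8508.9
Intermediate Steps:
a = -65/132 (a = 65*(-1/132) = -65/132 ≈ -0.49242)
-148*(a + U) = -148*(-65/132 - 57) = -148*(-7589/132) = 280793/33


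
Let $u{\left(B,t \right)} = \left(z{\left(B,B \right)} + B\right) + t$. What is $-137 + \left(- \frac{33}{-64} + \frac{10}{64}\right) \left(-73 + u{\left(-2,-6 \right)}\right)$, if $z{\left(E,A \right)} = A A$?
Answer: $- \frac{12079}{64} \approx -188.73$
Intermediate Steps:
$z{\left(E,A \right)} = A^{2}$
$u{\left(B,t \right)} = B + t + B^{2}$ ($u{\left(B,t \right)} = \left(B^{2} + B\right) + t = \left(B + B^{2}\right) + t = B + t + B^{2}$)
$-137 + \left(- \frac{33}{-64} + \frac{10}{64}\right) \left(-73 + u{\left(-2,-6 \right)}\right) = -137 + \left(- \frac{33}{-64} + \frac{10}{64}\right) \left(-73 - \left(8 - 4\right)\right) = -137 + \left(\left(-33\right) \left(- \frac{1}{64}\right) + 10 \cdot \frac{1}{64}\right) \left(-73 - 4\right) = -137 + \left(\frac{33}{64} + \frac{5}{32}\right) \left(-73 - 4\right) = -137 + \frac{43}{64} \left(-77\right) = -137 - \frac{3311}{64} = - \frac{12079}{64}$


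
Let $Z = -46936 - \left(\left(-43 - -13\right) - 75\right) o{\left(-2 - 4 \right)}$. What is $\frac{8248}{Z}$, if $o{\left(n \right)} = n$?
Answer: $- \frac{4124}{23783} \approx -0.1734$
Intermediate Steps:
$Z = -47566$ ($Z = -46936 - \left(\left(-43 - -13\right) - 75\right) \left(-2 - 4\right) = -46936 - \left(\left(-43 + 13\right) - 75\right) \left(-6\right) = -46936 - \left(-30 - 75\right) \left(-6\right) = -46936 - \left(-105\right) \left(-6\right) = -46936 - 630 = -47566$)
$\frac{8248}{Z} = \frac{8248}{-47566} = 8248 \left(- \frac{1}{47566}\right) = - \frac{4124}{23783}$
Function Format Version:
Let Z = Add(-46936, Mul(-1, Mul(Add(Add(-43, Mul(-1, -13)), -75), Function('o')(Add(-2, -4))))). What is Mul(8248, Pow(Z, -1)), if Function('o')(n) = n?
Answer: Rational(-4124, 23783) ≈ -0.17340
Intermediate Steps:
Z = -47566 (Z = Add(-46936, Mul(-1, Mul(Add(Add(-43, Mul(-1, -13)), -75), Add(-2, -4)))) = Add(-46936, Mul(-1, Mul(Add(Add(-43, 13), -75), -6))) = Add(-46936, Mul(-1, Mul(Add(-30, -75), -6))) = Add(-46936, Mul(-1, Mul(-105, -6))) = Add(-46936, Mul(-1, 630)) = Add(-46936, -630) = -47566)
Mul(8248, Pow(Z, -1)) = Mul(8248, Pow(-47566, -1)) = Mul(8248, Rational(-1, 47566)) = Rational(-4124, 23783)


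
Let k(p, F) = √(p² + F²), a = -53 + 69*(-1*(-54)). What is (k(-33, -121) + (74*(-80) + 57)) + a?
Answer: -2190 + 11*√130 ≈ -2064.6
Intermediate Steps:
a = 3673 (a = -53 + 69*54 = -53 + 3726 = 3673)
k(p, F) = √(F² + p²)
(k(-33, -121) + (74*(-80) + 57)) + a = (√((-121)² + (-33)²) + (74*(-80) + 57)) + 3673 = (√(14641 + 1089) + (-5920 + 57)) + 3673 = (√15730 - 5863) + 3673 = (11*√130 - 5863) + 3673 = (-5863 + 11*√130) + 3673 = -2190 + 11*√130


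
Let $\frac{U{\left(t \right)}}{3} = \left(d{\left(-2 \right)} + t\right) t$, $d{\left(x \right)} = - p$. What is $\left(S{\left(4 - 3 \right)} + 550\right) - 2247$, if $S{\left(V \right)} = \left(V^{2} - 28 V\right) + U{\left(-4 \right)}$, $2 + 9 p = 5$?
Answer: $-1672$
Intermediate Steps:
$p = \frac{1}{3}$ ($p = - \frac{2}{9} + \frac{1}{9} \cdot 5 = - \frac{2}{9} + \frac{5}{9} = \frac{1}{3} \approx 0.33333$)
$d{\left(x \right)} = - \frac{1}{3}$ ($d{\left(x \right)} = \left(-1\right) \frac{1}{3} = - \frac{1}{3}$)
$U{\left(t \right)} = 3 t \left(- \frac{1}{3} + t\right)$ ($U{\left(t \right)} = 3 \left(- \frac{1}{3} + t\right) t = 3 t \left(- \frac{1}{3} + t\right)$)
$S{\left(V \right)} = 52 + V^{2} - 28 V$ ($S{\left(V \right)} = \left(V^{2} - 28 V\right) - 4 \left(-1 + 3 \left(-4\right)\right) = \left(V^{2} - 28 V\right) - 4 \left(-1 - 12\right) = \left(V^{2} - 28 V\right) - -52 = \left(V^{2} - 28 V\right) + 52 = 52 + V^{2} - 28 V$)
$\left(S{\left(4 - 3 \right)} + 550\right) - 2247 = \left(\left(52 + \left(4 - 3\right)^{2} - 28 \left(4 - 3\right)\right) + 550\right) - 2247 = \left(\left(52 + 1^{2} - 28\right) + 550\right) - 2247 = \left(\left(52 + 1 - 28\right) + 550\right) - 2247 = \left(25 + 550\right) - 2247 = 575 - 2247 = -1672$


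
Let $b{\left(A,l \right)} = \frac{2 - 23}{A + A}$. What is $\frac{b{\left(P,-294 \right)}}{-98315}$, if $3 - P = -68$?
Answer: $\frac{3}{1994390} \approx 1.5042 \cdot 10^{-6}$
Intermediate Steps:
$P = 71$ ($P = 3 - -68 = 3 + 68 = 71$)
$b{\left(A,l \right)} = - \frac{21}{2 A}$
$\frac{b{\left(P,-294 \right)}}{-98315} = \frac{\left(- \frac{21}{2}\right) \frac{1}{71}}{-98315} = \left(- \frac{21}{2}\right) \frac{1}{71} \left(- \frac{1}{98315}\right) = \left(- \frac{21}{142}\right) \left(- \frac{1}{98315}\right) = \frac{3}{1994390}$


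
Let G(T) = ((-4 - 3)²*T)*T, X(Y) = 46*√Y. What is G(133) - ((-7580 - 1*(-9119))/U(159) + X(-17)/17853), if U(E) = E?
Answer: 45937820/53 - 46*I*√17/17853 ≈ 8.6675e+5 - 0.010624*I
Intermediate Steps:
G(T) = 49*T² (G(T) = ((-7)²*T)*T = (49*T)*T = 49*T²)
G(133) - ((-7580 - 1*(-9119))/U(159) + X(-17)/17853) = 49*133² - ((-7580 - 1*(-9119))/159 + (46*√(-17))/17853) = 49*17689 - ((-7580 + 9119)*(1/159) + (46*(I*√17))*(1/17853)) = 866761 - (1539*(1/159) + (46*I*√17)*(1/17853)) = 866761 - (513/53 + 46*I*√17/17853) = 866761 + (-513/53 - 46*I*√17/17853) = 45937820/53 - 46*I*√17/17853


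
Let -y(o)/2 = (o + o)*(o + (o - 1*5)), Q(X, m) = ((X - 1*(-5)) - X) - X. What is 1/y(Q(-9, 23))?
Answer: -1/1288 ≈ -0.00077640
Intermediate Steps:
Q(X, m) = 5 - X (Q(X, m) = ((X + 5) - X) - X = ((5 + X) - X) - X = 5 - X)
y(o) = -4*o*(-5 + 2*o) (y(o) = -2*(o + o)*(o + (o - 1*5)) = -2*2*o*(o + (o - 5)) = -2*2*o*(o + (-5 + o)) = -2*2*o*(-5 + 2*o) = -4*o*(-5 + 2*o))
1/y(Q(-9, 23)) = 1/(4*(5 - 1*(-9))*(5 - 2*(5 - 1*(-9)))) = 1/(4*(5 + 9)*(5 - 2*(5 + 9))) = 1/(4*14*(5 - 2*14)) = 1/(4*14*(5 - 28)) = 1/(4*14*(-23)) = 1/(-1288) = -1/1288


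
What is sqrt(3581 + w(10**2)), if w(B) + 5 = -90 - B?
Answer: sqrt(3386) ≈ 58.189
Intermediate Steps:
w(B) = -95 - B (w(B) = -5 + (-90 - B) = -95 - B)
sqrt(3581 + w(10**2)) = sqrt(3581 + (-95 - 1*10**2)) = sqrt(3581 + (-95 - 1*100)) = sqrt(3581 + (-95 - 100)) = sqrt(3581 - 195) = sqrt(3386)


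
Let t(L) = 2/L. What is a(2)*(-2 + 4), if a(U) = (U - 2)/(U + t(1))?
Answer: 0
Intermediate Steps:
a(U) = (-2 + U)/(2 + U) (a(U) = (U - 2)/(U + 2/1) = (-2 + U)/(U + 2*1) = (-2 + U)/(U + 2) = (-2 + U)/(2 + U))
a(2)*(-2 + 4) = ((-2 + 2)/(2 + 2))*(-2 + 4) = (0/4)*2 = ((¼)*0)*2 = 0*2 = 0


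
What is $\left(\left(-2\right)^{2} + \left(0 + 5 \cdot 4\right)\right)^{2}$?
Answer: $576$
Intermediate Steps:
$\left(\left(-2\right)^{2} + \left(0 + 5 \cdot 4\right)\right)^{2} = \left(4 + \left(0 + 20\right)\right)^{2} = \left(4 + 20\right)^{2} = 24^{2} = 576$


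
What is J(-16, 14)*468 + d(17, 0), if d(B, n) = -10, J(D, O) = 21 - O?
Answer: 3266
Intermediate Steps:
J(-16, 14)*468 + d(17, 0) = (21 - 1*14)*468 - 10 = (21 - 14)*468 - 10 = 7*468 - 10 = 3276 - 10 = 3266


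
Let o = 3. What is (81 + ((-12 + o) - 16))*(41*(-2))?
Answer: -4592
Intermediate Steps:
(81 + ((-12 + o) - 16))*(41*(-2)) = (81 + ((-12 + 3) - 16))*(41*(-2)) = (81 + (-9 - 16))*(-82) = (81 - 25)*(-82) = 56*(-82) = -4592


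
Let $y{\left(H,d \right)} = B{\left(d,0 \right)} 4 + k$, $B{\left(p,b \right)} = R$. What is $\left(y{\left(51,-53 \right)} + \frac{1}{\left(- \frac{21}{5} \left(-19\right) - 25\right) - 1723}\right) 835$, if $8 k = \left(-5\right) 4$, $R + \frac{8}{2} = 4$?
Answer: $- \frac{34832025}{16682} \approx -2088.0$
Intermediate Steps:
$R = 0$ ($R = -4 + 4 = 0$)
$B{\left(p,b \right)} = 0$
$k = - \frac{5}{2}$ ($k = \frac{\left(-5\right) 4}{8} = \frac{1}{8} \left(-20\right) = - \frac{5}{2} \approx -2.5$)
$y{\left(H,d \right)} = - \frac{5}{2}$ ($y{\left(H,d \right)} = 0 \cdot 4 - \frac{5}{2} = 0 - \frac{5}{2} = - \frac{5}{2}$)
$\left(y{\left(51,-53 \right)} + \frac{1}{\left(- \frac{21}{5} \left(-19\right) - 25\right) - 1723}\right) 835 = \left(- \frac{5}{2} + \frac{1}{\left(- \frac{21}{5} \left(-19\right) - 25\right) - 1723}\right) 835 = \left(- \frac{5}{2} + \frac{1}{\left(\left(-21\right) \frac{1}{5} \left(-19\right) - 25\right) - 1723}\right) 835 = \left(- \frac{5}{2} + \frac{1}{\left(\left(- \frac{21}{5}\right) \left(-19\right) - 25\right) - 1723}\right) 835 = \left(- \frac{5}{2} + \frac{1}{\left(\frac{399}{5} - 25\right) - 1723}\right) 835 = \left(- \frac{5}{2} + \frac{1}{\frac{274}{5} - 1723}\right) 835 = \left(- \frac{5}{2} + \frac{1}{- \frac{8341}{5}}\right) 835 = \left(- \frac{5}{2} - \frac{5}{8341}\right) 835 = \left(- \frac{41715}{16682}\right) 835 = - \frac{34832025}{16682}$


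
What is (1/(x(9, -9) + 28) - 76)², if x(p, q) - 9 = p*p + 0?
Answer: 80407089/13924 ≈ 5774.7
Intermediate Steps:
x(p, q) = 9 + p² (x(p, q) = 9 + (p*p + 0) = 9 + (p² + 0) = 9 + p²)
(1/(x(9, -9) + 28) - 76)² = (1/((9 + 9²) + 28) - 76)² = (1/((9 + 81) + 28) - 76)² = (1/(90 + 28) - 76)² = (1/118 - 76)² = (-8967/118)² = 80407089/13924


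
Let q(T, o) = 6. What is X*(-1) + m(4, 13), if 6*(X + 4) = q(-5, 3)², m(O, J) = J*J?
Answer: 167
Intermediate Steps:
m(O, J) = J²
X = 2 (X = -4 + (⅙)*6² = -4 + (⅙)*36 = -4 + 6 = 2)
X*(-1) + m(4, 13) = 2*(-1) + 13² = -2 + 169 = 167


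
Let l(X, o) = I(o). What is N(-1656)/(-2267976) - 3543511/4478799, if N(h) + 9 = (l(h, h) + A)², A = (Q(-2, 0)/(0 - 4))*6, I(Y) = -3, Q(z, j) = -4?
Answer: -3543511/4478799 ≈ -0.79117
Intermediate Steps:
l(X, o) = -3
A = 6 (A = -4/(0 - 4)*6 = -4/(-4)*6 = -4*(-¼)*6 = 1*6 = 6)
N(h) = 0 (N(h) = -9 + (-3 + 6)² = -9 + 3² = -9 + 9 = 0)
N(-1656)/(-2267976) - 3543511/4478799 = 0/(-2267976) - 3543511/4478799 = 0*(-1/2267976) - 3543511*1/4478799 = 0 - 3543511/4478799 = -3543511/4478799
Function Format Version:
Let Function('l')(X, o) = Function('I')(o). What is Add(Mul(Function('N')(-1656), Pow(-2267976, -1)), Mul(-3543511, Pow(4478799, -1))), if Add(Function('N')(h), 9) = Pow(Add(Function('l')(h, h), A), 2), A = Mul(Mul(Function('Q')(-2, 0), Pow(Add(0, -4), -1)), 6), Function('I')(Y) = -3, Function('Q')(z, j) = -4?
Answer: Rational(-3543511, 4478799) ≈ -0.79117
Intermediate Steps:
Function('l')(X, o) = -3
A = 6 (A = Mul(Mul(-4, Pow(Add(0, -4), -1)), 6) = Mul(Mul(-4, Pow(-4, -1)), 6) = Mul(Mul(-4, Rational(-1, 4)), 6) = Mul(1, 6) = 6)
Function('N')(h) = 0 (Function('N')(h) = Add(-9, Pow(Add(-3, 6), 2)) = Add(-9, Pow(3, 2)) = Add(-9, 9) = 0)
Add(Mul(Function('N')(-1656), Pow(-2267976, -1)), Mul(-3543511, Pow(4478799, -1))) = Add(Mul(0, Pow(-2267976, -1)), Mul(-3543511, Pow(4478799, -1))) = Add(Mul(0, Rational(-1, 2267976)), Mul(-3543511, Rational(1, 4478799))) = Add(0, Rational(-3543511, 4478799)) = Rational(-3543511, 4478799)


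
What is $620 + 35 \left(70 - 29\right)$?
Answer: $2055$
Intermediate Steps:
$620 + 35 \left(70 - 29\right) = 620 + 35 \cdot 41 = 620 + 1435 = 2055$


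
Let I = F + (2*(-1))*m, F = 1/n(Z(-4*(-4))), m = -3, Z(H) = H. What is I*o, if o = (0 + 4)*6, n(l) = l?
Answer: 291/2 ≈ 145.50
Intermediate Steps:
F = 1/16 (F = 1/(-4*(-4)) = 1/16 ≈ 0.062500)
o = 24 (o = 4*6 = 24)
I = 97/16 (I = 1/16 + (2*(-1))*(-3) = 1/16 - 2*(-3) = 1/16 + 6 = 97/16 ≈ 6.0625)
I*o = (97/16)*24 = 291/2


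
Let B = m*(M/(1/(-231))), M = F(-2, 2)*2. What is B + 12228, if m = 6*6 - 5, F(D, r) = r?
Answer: -16416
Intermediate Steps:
M = 4 (M = 2*2 = 4)
m = 31 (m = 36 - 5 = 31)
B = -28644 (B = 31*(4/(1/(-231))) = 31*(4/(-1/231)) = 31*(4*(-231)) = 31*(-924) = -28644)
B + 12228 = -28644 + 12228 = -16416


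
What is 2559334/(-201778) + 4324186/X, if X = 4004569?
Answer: -4688251997169/404016961841 ≈ -11.604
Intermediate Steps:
2559334/(-201778) + 4324186/X = 2559334/(-201778) + 4324186/4004569 = 2559334*(-1/201778) + 4324186*(1/4004569) = -1279667/100889 + 4324186/4004569 = -4688251997169/404016961841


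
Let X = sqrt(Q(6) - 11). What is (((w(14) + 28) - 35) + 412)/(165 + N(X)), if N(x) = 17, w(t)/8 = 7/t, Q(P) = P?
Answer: 409/182 ≈ 2.2473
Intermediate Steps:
w(t) = 56/t (w(t) = 8*(7/t) = 56/t)
X = I*sqrt(5) (X = sqrt(6 - 11) = sqrt(-5) = I*sqrt(5) ≈ 2.2361*I)
(((w(14) + 28) - 35) + 412)/(165 + N(X)) = (((56/14 + 28) - 35) + 412)/(165 + 17) = (((56*(1/14) + 28) - 35) + 412)/182 = (((4 + 28) - 35) + 412)*(1/182) = ((32 - 35) + 412)*(1/182) = (-3 + 412)*(1/182) = 409*(1/182) = 409/182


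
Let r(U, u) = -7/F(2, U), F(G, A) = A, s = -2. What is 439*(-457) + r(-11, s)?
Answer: -2206846/11 ≈ -2.0062e+5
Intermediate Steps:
r(U, u) = -7/U
439*(-457) + r(-11, s) = 439*(-457) - 7/(-11) = -200623 - 7*(-1/11) = -200623 + 7/11 = -2206846/11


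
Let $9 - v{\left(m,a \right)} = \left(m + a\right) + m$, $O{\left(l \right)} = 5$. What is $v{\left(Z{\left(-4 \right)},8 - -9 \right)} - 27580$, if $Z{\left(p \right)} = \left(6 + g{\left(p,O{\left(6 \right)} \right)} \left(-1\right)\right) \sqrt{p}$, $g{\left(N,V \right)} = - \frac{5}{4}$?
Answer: $-27588 - 29 i \approx -27588.0 - 29.0 i$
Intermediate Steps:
$g{\left(N,V \right)} = - \frac{5}{4}$ ($g{\left(N,V \right)} = \left(-5\right) \frac{1}{4} = - \frac{5}{4}$)
$Z{\left(p \right)} = \frac{29 \sqrt{p}}{4}$ ($Z{\left(p \right)} = \left(6 - - \frac{5}{4}\right) \sqrt{p} = \left(6 + \frac{5}{4}\right) \sqrt{p} = \frac{29 \sqrt{p}}{4}$)
$v{\left(m,a \right)} = 9 - a - 2 m$ ($v{\left(m,a \right)} = 9 - \left(\left(m + a\right) + m\right) = 9 - \left(\left(a + m\right) + m\right) = 9 - \left(a + 2 m\right) = 9 - a - 2 m$)
$v{\left(Z{\left(-4 \right)},8 - -9 \right)} - 27580 = \left(9 - \left(8 - -9\right) - 2 \frac{29 \sqrt{-4}}{4}\right) - 27580 = \left(9 - \left(8 + 9\right) - 2 \frac{29 \cdot 2 i}{4}\right) - 27580 = \left(9 - 17 - 2 \frac{29 i}{2}\right) - 27580 = \left(9 - 17 - 29 i\right) - 27580 = \left(-8 - 29 i\right) - 27580 = -27588 - 29 i$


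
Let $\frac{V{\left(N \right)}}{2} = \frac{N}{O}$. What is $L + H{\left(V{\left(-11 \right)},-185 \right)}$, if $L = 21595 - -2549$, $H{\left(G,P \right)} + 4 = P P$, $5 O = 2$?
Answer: $58365$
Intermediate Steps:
$O = \frac{2}{5}$ ($O = \frac{1}{5} \cdot 2 = \frac{2}{5} \approx 0.4$)
$V{\left(N \right)} = 5 N$ ($V{\left(N \right)} = 2 \frac{N}{\frac{2}{5}} = 2 N \frac{5}{2} = 2 \frac{5 N}{2} = 5 N$)
$H{\left(G,P \right)} = -4 + P^{2}$ ($H{\left(G,P \right)} = -4 + P P = -4 + P^{2}$)
$L = 24144$ ($L = 21595 + 2549 = 24144$)
$L + H{\left(V{\left(-11 \right)},-185 \right)} = 24144 - \left(4 - \left(-185\right)^{2}\right) = 24144 + \left(-4 + 34225\right) = 24144 + 34221 = 58365$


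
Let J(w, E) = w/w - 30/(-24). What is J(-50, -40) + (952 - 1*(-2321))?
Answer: 13101/4 ≈ 3275.3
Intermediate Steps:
J(w, E) = 9/4 (J(w, E) = 1 - 30*(-1/24) = 1 + 5/4 = 9/4)
J(-50, -40) + (952 - 1*(-2321)) = 9/4 + (952 - 1*(-2321)) = 9/4 + (952 + 2321) = 9/4 + 3273 = 13101/4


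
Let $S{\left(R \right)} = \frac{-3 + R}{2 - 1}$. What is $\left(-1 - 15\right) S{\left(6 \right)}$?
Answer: $-48$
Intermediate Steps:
$S{\left(R \right)} = -3 + R$ ($S{\left(R \right)} = \frac{-3 + R}{1} = \left(-3 + R\right) 1 = -3 + R$)
$\left(-1 - 15\right) S{\left(6 \right)} = \left(-1 - 15\right) \left(-3 + 6\right) = \left(-16\right) 3 = -48$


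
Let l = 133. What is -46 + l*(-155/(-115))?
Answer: 3065/23 ≈ 133.26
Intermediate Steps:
-46 + l*(-155/(-115)) = -46 + 133*(-155/(-115)) = -46 + 133*(-155*(-1/115)) = -46 + 133*(31/23) = -46 + 4123/23 = 3065/23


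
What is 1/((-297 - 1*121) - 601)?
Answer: -1/1019 ≈ -0.00098135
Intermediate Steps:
1/((-297 - 1*121) - 601) = 1/((-297 - 121) - 601) = 1/(-418 - 601) = 1/(-1019) = -1/1019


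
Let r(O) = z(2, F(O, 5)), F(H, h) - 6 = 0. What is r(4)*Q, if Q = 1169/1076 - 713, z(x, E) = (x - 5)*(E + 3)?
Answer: 20682513/1076 ≈ 19222.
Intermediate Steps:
F(H, h) = 6 (F(H, h) = 6 + 0 = 6)
z(x, E) = (-5 + x)*(3 + E)
r(O) = -27 (r(O) = -15 - 5*6 + 3*2 + 6*2 = -15 - 30 + 6 + 12 = -27)
Q = -766019/1076 (Q = 1169*(1/1076) - 713 = 1169/1076 - 713 = -766019/1076 ≈ -711.91)
r(4)*Q = -27*(-766019/1076) = 20682513/1076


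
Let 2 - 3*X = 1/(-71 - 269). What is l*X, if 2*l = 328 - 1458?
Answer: -25651/68 ≈ -377.22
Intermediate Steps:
l = -565 (l = (328 - 1458)/2 = (1/2)*(-1130) = -565)
X = 227/340 (X = 2/3 - 1/(3*(-71 - 269)) = 2/3 - 1/3/(-340) = 2/3 - 1/3*(-1/340) = 2/3 + 1/1020 = 227/340 ≈ 0.66765)
l*X = -565*227/340 = -25651/68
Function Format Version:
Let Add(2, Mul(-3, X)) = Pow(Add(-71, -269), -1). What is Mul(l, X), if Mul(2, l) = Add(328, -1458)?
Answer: Rational(-25651, 68) ≈ -377.22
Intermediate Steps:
l = -565 (l = Mul(Rational(1, 2), Add(328, -1458)) = Mul(Rational(1, 2), -1130) = -565)
X = Rational(227, 340) (X = Add(Rational(2, 3), Mul(Rational(-1, 3), Pow(Add(-71, -269), -1))) = Add(Rational(2, 3), Mul(Rational(-1, 3), Pow(-340, -1))) = Add(Rational(2, 3), Mul(Rational(-1, 3), Rational(-1, 340))) = Add(Rational(2, 3), Rational(1, 1020)) = Rational(227, 340) ≈ 0.66765)
Mul(l, X) = Mul(-565, Rational(227, 340)) = Rational(-25651, 68)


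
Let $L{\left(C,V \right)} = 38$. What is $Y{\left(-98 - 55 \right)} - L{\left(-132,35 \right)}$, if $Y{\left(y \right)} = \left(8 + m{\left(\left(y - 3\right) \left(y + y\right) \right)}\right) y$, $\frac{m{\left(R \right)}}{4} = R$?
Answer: $-29215694$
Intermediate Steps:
$m{\left(R \right)} = 4 R$
$Y{\left(y \right)} = y \left(8 + 8 y \left(-3 + y\right)\right)$ ($Y{\left(y \right)} = \left(8 + 4 \left(y - 3\right) \left(y + y\right)\right) y = \left(8 + 4 \left(-3 + y\right) 2 y\right) y = \left(8 + 4 \cdot 2 y \left(-3 + y\right)\right) y = \left(8 + 8 y \left(-3 + y\right)\right) y = y \left(8 + 8 y \left(-3 + y\right)\right)$)
$Y{\left(-98 - 55 \right)} - L{\left(-132,35 \right)} = 8 \left(-98 - 55\right) \left(1 + \left(-98 - 55\right) \left(-3 - 153\right)\right) - 38 = 8 \left(-153\right) \left(1 - 153 \left(-3 - 153\right)\right) - 38 = 8 \left(-153\right) \left(1 - -23868\right) - 38 = 8 \left(-153\right) \left(1 + 23868\right) - 38 = 8 \left(-153\right) 23869 - 38 = -29215656 - 38 = -29215694$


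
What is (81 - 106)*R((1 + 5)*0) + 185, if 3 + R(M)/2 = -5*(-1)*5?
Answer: -915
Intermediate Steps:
R(M) = 44 (R(M) = -6 + 2*(-5*(-1)*5) = -6 + 2*(5*5) = -6 + 2*25 = -6 + 50 = 44)
(81 - 106)*R((1 + 5)*0) + 185 = (81 - 106)*44 + 185 = -25*44 + 185 = -1100 + 185 = -915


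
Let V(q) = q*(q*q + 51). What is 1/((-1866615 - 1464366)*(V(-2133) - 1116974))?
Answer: 1/32329543575878514 ≈ 3.0931e-17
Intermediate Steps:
V(q) = q*(51 + q²) (V(q) = q*(q² + 51) = q*(51 + q²))
1/((-1866615 - 1464366)*(V(-2133) - 1116974)) = 1/((-1866615 - 1464366)*(-2133*(51 + (-2133)²) - 1116974)) = 1/(-3330981*(-2133*(51 + 4549689) - 1116974)) = 1/(-3330981*(-2133*4549740 - 1116974)) = 1/(-3330981*(-9704595420 - 1116974)) = 1/(-3330981*(-9705712394)) = 1/32329543575878514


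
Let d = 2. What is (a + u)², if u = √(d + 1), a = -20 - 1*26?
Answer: (46 - √3)² ≈ 1959.7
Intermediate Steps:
a = -46 (a = -20 - 26 = -46)
u = √3 (u = √(2 + 1) = √3 ≈ 1.7320)
(a + u)² = (-46 + √3)²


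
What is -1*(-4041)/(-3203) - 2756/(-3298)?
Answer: -2249875/5281747 ≈ -0.42597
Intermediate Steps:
-1*(-4041)/(-3203) - 2756/(-3298) = 4041*(-1/3203) - 2756*(-1/3298) = -4041/3203 + 1378/1649 = -2249875/5281747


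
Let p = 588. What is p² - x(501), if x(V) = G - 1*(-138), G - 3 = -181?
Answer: 345784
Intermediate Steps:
G = -178 (G = 3 - 181 = -178)
x(V) = -40 (x(V) = -178 - 1*(-138) = -178 + 138 = -40)
p² - x(501) = 588² - 1*(-40) = 345744 + 40 = 345784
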